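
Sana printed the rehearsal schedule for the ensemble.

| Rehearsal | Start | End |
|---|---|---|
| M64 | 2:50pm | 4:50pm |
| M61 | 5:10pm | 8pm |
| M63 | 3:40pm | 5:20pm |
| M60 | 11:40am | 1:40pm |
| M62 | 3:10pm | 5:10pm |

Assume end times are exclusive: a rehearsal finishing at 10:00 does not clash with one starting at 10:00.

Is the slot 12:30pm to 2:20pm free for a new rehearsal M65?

No — it overlaps M60

M60: starts 11:40am before M65 ends 2:20pm, and ends 1:40pm after M65 starts 12:30pm → overlap.
M64: starts 2:50pm at or after M65 ends 2:20pm → clear.
M62: starts 3:10pm at or after M65 ends 2:20pm → clear.
M63: starts 3:40pm at or after M65 ends 2:20pm → clear.
M61: starts 5:10pm at or after M65 ends 2:20pm → clear.
M65 overlaps M60.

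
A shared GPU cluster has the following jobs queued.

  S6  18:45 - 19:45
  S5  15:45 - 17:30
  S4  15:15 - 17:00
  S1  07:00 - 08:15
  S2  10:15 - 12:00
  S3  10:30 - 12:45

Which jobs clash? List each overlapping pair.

Sorted by start: S1, S2, S3, S4, S5, S6.
S2 starts after S1 ends, so S1 has no further overlaps.
S3 starts before S2 ends → S2 and S3 overlap.
S4 starts after S2 ends, so S2 has no further overlaps.
S4 starts after S3 ends, so S3 has no further overlaps.
S5 starts before S4 ends → S4 and S5 overlap.
S6 starts after S4 ends.
S6 starts after S5 ends.

S2 & S3, S4 & S5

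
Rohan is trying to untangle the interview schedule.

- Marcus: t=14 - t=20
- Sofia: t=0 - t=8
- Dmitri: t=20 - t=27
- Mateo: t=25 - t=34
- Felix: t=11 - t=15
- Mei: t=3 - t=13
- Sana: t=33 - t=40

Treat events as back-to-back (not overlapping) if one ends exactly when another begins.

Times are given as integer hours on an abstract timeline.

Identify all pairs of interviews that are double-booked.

Dmitri & Mateo, Felix & Marcus, Felix & Mei, Mateo & Sana, Mei & Sofia

Check each pair: they overlap iff neither finishes before the other starts.
Sorted by start: Sofia, Mei, Felix, Marcus, Dmitri, Mateo, Sana.
Mei starts before Sofia ends → Sofia and Mei overlap.
Felix starts after Sofia ends; Sofia is clear from here.
Felix starts before Mei ends → Mei and Felix overlap.
Marcus starts after Mei ends; Mei is clear from here.
Marcus starts before Felix ends → Felix and Marcus overlap.
Dmitri starts after Felix ends; Felix is clear from here.
Dmitri starts exactly when Marcus ends (back-to-back, no overlap); Marcus is clear from here.
Mateo starts before Dmitri ends → Dmitri and Mateo overlap.
Sana starts after Dmitri ends.
Sana starts before Mateo ends → Mateo and Sana overlap.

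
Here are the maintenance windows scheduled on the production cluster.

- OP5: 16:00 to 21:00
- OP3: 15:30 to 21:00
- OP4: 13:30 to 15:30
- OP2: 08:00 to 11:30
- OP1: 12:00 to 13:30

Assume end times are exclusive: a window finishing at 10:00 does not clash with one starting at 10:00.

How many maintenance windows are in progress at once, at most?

Walk through starts and ends in time order (an end at T is processed before a start at T):
08:00 start OP2 → 1
11:30 end OP2 → 0
12:00 start OP1 → 1
13:30 end OP1 → 0
13:30 start OP4 → 1
15:30 end OP4 → 0
15:30 start OP3 → 1
16:00 start OP5 → 2
21:00 end OP3 → 1
21:00 end OP5 → 0
Peak is 2, at 16:00 (OP3, OP5).

2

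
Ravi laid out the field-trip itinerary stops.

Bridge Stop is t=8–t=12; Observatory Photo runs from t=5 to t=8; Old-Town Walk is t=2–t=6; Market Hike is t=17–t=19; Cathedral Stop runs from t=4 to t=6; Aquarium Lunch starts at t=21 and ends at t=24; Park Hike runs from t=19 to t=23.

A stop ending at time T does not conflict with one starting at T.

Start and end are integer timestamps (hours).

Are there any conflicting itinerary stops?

Yes

Sorted by start: Old-Town Walk, Cathedral Stop, Observatory Photo, Bridge Stop, Market Hike, Park Hike, Aquarium Lunch.
Cathedral Stop starts before Old-Town Walk ends → Old-Town Walk and Cathedral Stop overlap.
That's a conflict, so the schedule is not conflict-free.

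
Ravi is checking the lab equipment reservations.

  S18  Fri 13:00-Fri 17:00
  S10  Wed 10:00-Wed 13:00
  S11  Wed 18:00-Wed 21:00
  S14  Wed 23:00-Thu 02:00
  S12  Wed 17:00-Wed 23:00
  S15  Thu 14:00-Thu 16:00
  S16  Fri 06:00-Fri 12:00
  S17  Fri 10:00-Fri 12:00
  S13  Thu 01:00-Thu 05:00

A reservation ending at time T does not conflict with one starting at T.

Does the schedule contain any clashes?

Sorted by start: S10, S12, S11, S14, S13, S15, S16, S17, S18.
S12 starts after S10 ends, so S10 has no further overlaps.
S11 starts before S12 ends → S12 and S11 overlap.
That's a conflict, so the schedule is not conflict-free.

Yes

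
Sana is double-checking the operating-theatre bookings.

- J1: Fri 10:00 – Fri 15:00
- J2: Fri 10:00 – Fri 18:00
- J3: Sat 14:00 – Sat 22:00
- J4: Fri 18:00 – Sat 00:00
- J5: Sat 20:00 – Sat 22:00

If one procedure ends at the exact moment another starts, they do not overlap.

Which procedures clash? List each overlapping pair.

J1 & J2, J3 & J5

Sorted by start: J1, J2, J4, J3, J5.
J2 starts before J1 ends → J1 and J2 overlap.
J4 starts after J1 ends, so J1 has no further overlaps.
J4 starts exactly when J2 ends (back-to-back, no overlap), so J2 has no further overlaps.
J3 starts after J4 ends, so J4 has no further overlaps.
J5 starts before J3 ends → J3 and J5 overlap.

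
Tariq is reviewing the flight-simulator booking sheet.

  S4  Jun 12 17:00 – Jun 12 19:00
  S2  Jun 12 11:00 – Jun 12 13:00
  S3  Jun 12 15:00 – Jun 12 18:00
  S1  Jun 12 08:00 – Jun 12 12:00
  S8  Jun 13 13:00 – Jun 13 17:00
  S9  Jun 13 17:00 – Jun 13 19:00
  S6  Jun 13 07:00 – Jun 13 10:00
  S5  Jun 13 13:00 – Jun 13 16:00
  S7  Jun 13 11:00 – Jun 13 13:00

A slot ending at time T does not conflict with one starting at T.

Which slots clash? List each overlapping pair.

Sorted by start: S1, S2, S3, S4, S6, S7, S5, S8, S9.
S2 starts before S1 ends → S1 and S2 overlap.
S3 starts after S1 ends, so nothing later overlaps S1 either.
S3 starts after S2 ends, so nothing later overlaps S2 either.
S4 starts before S3 ends → S3 and S4 overlap.
S6 starts after S3 ends, so nothing later overlaps S3 either.
S6 starts after S4 ends, so nothing later overlaps S4 either.
S7 starts after S6 ends, so nothing later overlaps S6 either.
S5 starts exactly when S7 ends (back-to-back, no overlap), so nothing later overlaps S7 either.
S8 starts before S5 ends → S5 and S8 overlap.
S9 starts after S5 ends.
S9 starts exactly when S8 ends (back-to-back, no overlap).

S1 & S2, S3 & S4, S5 & S8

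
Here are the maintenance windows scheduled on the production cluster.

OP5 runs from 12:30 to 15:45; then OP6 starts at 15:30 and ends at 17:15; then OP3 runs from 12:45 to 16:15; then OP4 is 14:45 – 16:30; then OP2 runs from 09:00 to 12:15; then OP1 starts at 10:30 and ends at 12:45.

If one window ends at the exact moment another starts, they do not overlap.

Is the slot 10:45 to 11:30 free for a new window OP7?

No — it overlaps OP1, OP2

OP2: starts 09:00 before OP7 ends 11:30, and ends 12:15 after OP7 starts 10:45 → overlap.
OP1: starts 10:30 before OP7 ends 11:30, and ends 12:45 after OP7 starts 10:45 → overlap.
OP5: starts 12:30 at or after OP7 ends 11:30 → clear.
OP3: starts 12:45 at or after OP7 ends 11:30 → clear.
OP4: starts 14:45 at or after OP7 ends 11:30 → clear.
OP6: starts 15:30 at or after OP7 ends 11:30 → clear.
OP7 overlaps OP1, OP2.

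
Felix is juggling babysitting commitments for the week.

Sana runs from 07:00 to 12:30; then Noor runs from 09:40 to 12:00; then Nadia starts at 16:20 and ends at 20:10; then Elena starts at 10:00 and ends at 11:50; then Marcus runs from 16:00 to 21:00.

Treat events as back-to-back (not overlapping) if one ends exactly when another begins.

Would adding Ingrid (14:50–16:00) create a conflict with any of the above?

No — it doesn't clash with anything

Sana: ends 12:30 at or before Ingrid starts 14:50 → clear.
Noor: ends 12:00 at or before Ingrid starts 14:50 → clear.
Elena: ends 11:50 at or before Ingrid starts 14:50 → clear.
Marcus: starts 16:00 at or after Ingrid ends 16:00 → clear.
Nadia: starts 16:20 at or after Ingrid ends 16:00 → clear.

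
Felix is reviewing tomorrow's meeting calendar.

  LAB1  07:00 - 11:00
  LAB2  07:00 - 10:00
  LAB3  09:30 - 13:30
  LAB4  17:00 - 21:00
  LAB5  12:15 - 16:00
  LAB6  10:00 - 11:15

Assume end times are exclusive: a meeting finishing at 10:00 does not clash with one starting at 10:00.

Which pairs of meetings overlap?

LAB1 & LAB2, LAB1 & LAB3, LAB1 & LAB6, LAB2 & LAB3, LAB3 & LAB5, LAB3 & LAB6

Check each pair: they overlap iff neither finishes before the other starts.
Sorted by start: LAB1, LAB2, LAB3, LAB6, LAB5, LAB4.
LAB2 starts before LAB1 ends → LAB1 and LAB2 overlap.
LAB3 starts before LAB1 ends → LAB1 and LAB3 overlap.
LAB6 starts before LAB1 ends → LAB1 and LAB6 overlap.
LAB5 starts after LAB1 ends, so nothing later overlaps LAB1 either.
LAB3 starts before LAB2 ends → LAB2 and LAB3 overlap.
LAB6 starts exactly when LAB2 ends (back-to-back, no overlap), so nothing later overlaps LAB2 either.
LAB6 starts before LAB3 ends → LAB3 and LAB6 overlap.
LAB5 starts before LAB3 ends → LAB3 and LAB5 overlap.
LAB4 starts after LAB3 ends.
LAB5 starts after LAB6 ends, so nothing later overlaps LAB6 either.
LAB4 starts after LAB5 ends.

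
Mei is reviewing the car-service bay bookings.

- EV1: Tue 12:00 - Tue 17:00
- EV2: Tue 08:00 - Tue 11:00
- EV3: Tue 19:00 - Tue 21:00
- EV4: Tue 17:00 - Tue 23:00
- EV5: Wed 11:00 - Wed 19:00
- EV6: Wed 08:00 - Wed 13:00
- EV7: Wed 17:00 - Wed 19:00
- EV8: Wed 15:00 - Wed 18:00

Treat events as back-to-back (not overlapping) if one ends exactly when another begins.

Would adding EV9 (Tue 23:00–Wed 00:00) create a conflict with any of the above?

No — it doesn't clash with anything

EV2: ends Tue 11:00 at or before EV9 starts Tue 23:00 → clear.
EV1: ends Tue 17:00 at or before EV9 starts Tue 23:00 → clear.
EV4: ends Tue 23:00 at or before EV9 starts Tue 23:00 → clear.
EV3: ends Tue 21:00 at or before EV9 starts Tue 23:00 → clear.
EV6: starts Wed 08:00 at or after EV9 ends Wed 00:00 → clear.
EV5: starts Wed 11:00 at or after EV9 ends Wed 00:00 → clear.
EV8: starts Wed 15:00 at or after EV9 ends Wed 00:00 → clear.
EV7: starts Wed 17:00 at or after EV9 ends Wed 00:00 → clear.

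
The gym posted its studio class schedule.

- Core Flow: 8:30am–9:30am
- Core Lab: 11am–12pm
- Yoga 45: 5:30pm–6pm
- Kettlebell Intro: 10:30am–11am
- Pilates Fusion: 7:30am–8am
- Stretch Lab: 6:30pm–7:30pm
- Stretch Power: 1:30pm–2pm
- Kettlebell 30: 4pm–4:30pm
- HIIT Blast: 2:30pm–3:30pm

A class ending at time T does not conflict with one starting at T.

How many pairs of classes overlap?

Sorted by start: Pilates Fusion, Core Flow, Kettlebell Intro, Core Lab, Stretch Power, HIIT Blast, Kettlebell 30, Yoga 45, Stretch Lab.
Core Flow starts after Pilates Fusion ends, so Pilates Fusion has no further overlaps.
Kettlebell Intro starts after Core Flow ends, so Core Flow has no further overlaps.
Core Lab starts exactly when Kettlebell Intro ends (back-to-back, no overlap), so Kettlebell Intro has no further overlaps.
Stretch Power starts after Core Lab ends, so Core Lab has no further overlaps.
HIIT Blast starts after Stretch Power ends, so Stretch Power has no further overlaps.
Kettlebell 30 starts after HIIT Blast ends, so HIIT Blast has no further overlaps.
Yoga 45 starts after Kettlebell 30 ends, so Kettlebell 30 has no further overlaps.
Stretch Lab starts after Yoga 45 ends.
No pair overlaps.

0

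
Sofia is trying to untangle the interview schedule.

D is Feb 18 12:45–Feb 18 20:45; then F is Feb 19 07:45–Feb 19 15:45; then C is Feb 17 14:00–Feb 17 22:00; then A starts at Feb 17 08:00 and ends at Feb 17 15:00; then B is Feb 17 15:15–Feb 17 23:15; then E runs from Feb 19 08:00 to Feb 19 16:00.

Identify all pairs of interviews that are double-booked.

A & C, B & C, E & F

Two intervals overlap when each starts before the other ends.
Sorted by start: A, C, B, D, F, E.
C starts before A ends → A and C overlap.
B starts after A ends — done with A.
B starts before C ends → C and B overlap.
D starts after C ends — done with C.
D starts after B ends — done with B.
F starts after D ends — done with D.
E starts before F ends → F and E overlap.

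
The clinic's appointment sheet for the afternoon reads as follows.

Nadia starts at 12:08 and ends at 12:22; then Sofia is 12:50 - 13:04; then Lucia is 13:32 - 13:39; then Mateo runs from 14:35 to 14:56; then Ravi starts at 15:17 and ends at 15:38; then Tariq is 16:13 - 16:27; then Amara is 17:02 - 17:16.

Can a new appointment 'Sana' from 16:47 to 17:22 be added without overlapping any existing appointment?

Nadia: ends 12:22 at or before Sana starts 16:47 → clear.
Sofia: ends 13:04 at or before Sana starts 16:47 → clear.
Lucia: ends 13:39 at or before Sana starts 16:47 → clear.
Mateo: ends 14:56 at or before Sana starts 16:47 → clear.
Ravi: ends 15:38 at or before Sana starts 16:47 → clear.
Tariq: ends 16:27 at or before Sana starts 16:47 → clear.
Amara: starts 17:02 before Sana ends 17:22, and ends 17:16 after Sana starts 16:47 → overlap.
Sana overlaps Amara.

No — it overlaps Amara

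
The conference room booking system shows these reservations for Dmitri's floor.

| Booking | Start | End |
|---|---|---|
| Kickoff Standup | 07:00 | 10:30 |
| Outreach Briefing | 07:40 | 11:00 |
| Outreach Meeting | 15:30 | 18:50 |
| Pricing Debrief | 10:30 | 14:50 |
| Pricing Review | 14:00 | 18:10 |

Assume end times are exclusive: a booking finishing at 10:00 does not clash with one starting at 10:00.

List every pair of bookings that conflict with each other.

Sorted by start: Kickoff Standup, Outreach Briefing, Pricing Debrief, Pricing Review, Outreach Meeting.
Outreach Briefing starts before Kickoff Standup ends → Kickoff Standup and Outreach Briefing overlap.
Pricing Debrief starts exactly when Kickoff Standup ends (back-to-back, no overlap); Kickoff Standup is clear from here.
Pricing Debrief starts before Outreach Briefing ends → Outreach Briefing and Pricing Debrief overlap.
Pricing Review starts after Outreach Briefing ends; Outreach Briefing is clear from here.
Pricing Review starts before Pricing Debrief ends → Pricing Debrief and Pricing Review overlap.
Outreach Meeting starts after Pricing Debrief ends.
Outreach Meeting starts before Pricing Review ends → Pricing Review and Outreach Meeting overlap.

Kickoff Standup & Outreach Briefing, Outreach Briefing & Pricing Debrief, Outreach Meeting & Pricing Review, Pricing Debrief & Pricing Review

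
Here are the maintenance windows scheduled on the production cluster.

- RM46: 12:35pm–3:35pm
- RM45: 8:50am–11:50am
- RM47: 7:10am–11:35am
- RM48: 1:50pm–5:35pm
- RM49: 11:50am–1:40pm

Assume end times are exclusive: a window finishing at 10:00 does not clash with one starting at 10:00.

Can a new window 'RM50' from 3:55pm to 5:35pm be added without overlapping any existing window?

RM47: ends 11:35am at or before RM50 starts 3:55pm → clear.
RM45: ends 11:50am at or before RM50 starts 3:55pm → clear.
RM49: ends 1:40pm at or before RM50 starts 3:55pm → clear.
RM46: ends 3:35pm at or before RM50 starts 3:55pm → clear.
RM48: starts 1:50pm before RM50 ends 5:35pm, and ends 5:35pm after RM50 starts 3:55pm → overlap.
RM50 overlaps RM48.

No — it overlaps RM48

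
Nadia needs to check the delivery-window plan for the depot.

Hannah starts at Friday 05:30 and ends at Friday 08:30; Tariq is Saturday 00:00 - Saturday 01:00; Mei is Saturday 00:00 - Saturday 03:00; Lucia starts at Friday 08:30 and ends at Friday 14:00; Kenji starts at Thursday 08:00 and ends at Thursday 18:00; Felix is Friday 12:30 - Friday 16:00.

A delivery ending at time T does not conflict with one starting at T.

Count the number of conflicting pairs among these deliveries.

Sorted by start: Kenji, Hannah, Lucia, Felix, Tariq, Mei.
Hannah starts after Kenji ends, so Kenji has no further overlaps.
Lucia starts exactly when Hannah ends (back-to-back, no overlap), so Hannah has no further overlaps.
Felix starts before Lucia ends → Lucia and Felix overlap.
Tariq starts after Lucia ends, so Lucia has no further overlaps.
Tariq starts after Felix ends, so Felix has no further overlaps.
Mei starts before Tariq ends → Tariq and Mei overlap.
Overlapping pairs: Felix & Lucia, Mei & Tariq — 2 in total.

2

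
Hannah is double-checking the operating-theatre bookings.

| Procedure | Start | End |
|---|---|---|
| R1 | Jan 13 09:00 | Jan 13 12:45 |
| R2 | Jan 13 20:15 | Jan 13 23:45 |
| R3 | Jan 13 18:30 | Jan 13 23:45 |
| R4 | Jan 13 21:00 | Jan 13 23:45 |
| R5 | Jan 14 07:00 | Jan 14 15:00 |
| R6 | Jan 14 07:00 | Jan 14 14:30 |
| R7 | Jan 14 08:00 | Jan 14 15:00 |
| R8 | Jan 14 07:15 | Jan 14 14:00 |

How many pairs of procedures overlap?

Check each pair: they overlap iff neither finishes before the other starts.
Sorted by start: R1, R3, R2, R4, R5, R6, R8, R7.
R3 starts after R1 ends, so nothing later overlaps R1 either.
R2 starts before R3 ends → R3 and R2 overlap.
R4 starts before R3 ends → R3 and R4 overlap.
R5 starts after R3 ends, so nothing later overlaps R3 either.
R4 starts before R2 ends → R2 and R4 overlap.
R5 starts after R2 ends, so nothing later overlaps R2 either.
R5 starts after R4 ends, so nothing later overlaps R4 either.
R6 starts before R5 ends → R5 and R6 overlap.
R8 starts before R5 ends → R5 and R8 overlap.
R7 starts before R5 ends → R5 and R7 overlap.
R8 starts before R6 ends → R6 and R8 overlap.
R7 starts before R6 ends → R6 and R7 overlap.
R7 starts before R8 ends → R8 and R7 overlap.
Overlapping pairs: R2 & R3, R2 & R4, R3 & R4, R5 & R6, R5 & R7, R5 & R8, R6 & R7, R6 & R8, R7 & R8 — 9 in total.

9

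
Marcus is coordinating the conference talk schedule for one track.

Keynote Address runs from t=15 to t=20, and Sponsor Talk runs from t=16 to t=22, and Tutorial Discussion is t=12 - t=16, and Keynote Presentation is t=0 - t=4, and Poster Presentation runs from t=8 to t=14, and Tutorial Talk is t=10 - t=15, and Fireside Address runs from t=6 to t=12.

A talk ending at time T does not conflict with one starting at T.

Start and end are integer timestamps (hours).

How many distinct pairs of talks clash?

Sorted by start: Keynote Presentation, Fireside Address, Poster Presentation, Tutorial Talk, Tutorial Discussion, Keynote Address, Sponsor Talk.
Fireside Address starts after Keynote Presentation ends; Keynote Presentation is clear from here.
Poster Presentation starts before Fireside Address ends → Fireside Address and Poster Presentation overlap.
Tutorial Talk starts before Fireside Address ends → Fireside Address and Tutorial Talk overlap.
Tutorial Discussion starts exactly when Fireside Address ends (back-to-back, no overlap); Fireside Address is clear from here.
Tutorial Talk starts before Poster Presentation ends → Poster Presentation and Tutorial Talk overlap.
Tutorial Discussion starts before Poster Presentation ends → Poster Presentation and Tutorial Discussion overlap.
Keynote Address starts after Poster Presentation ends; Poster Presentation is clear from here.
Tutorial Discussion starts before Tutorial Talk ends → Tutorial Talk and Tutorial Discussion overlap.
Keynote Address starts exactly when Tutorial Talk ends (back-to-back, no overlap); Tutorial Talk is clear from here.
Keynote Address starts before Tutorial Discussion ends → Tutorial Discussion and Keynote Address overlap.
Sponsor Talk starts exactly when Tutorial Discussion ends (back-to-back, no overlap).
Sponsor Talk starts before Keynote Address ends → Keynote Address and Sponsor Talk overlap.
Overlapping pairs: Fireside Address & Poster Presentation, Fireside Address & Tutorial Talk, Keynote Address & Sponsor Talk, Keynote Address & Tutorial Discussion, Poster Presentation & Tutorial Discussion, Poster Presentation & Tutorial Talk, Tutorial Discussion & Tutorial Talk — 7 in total.

7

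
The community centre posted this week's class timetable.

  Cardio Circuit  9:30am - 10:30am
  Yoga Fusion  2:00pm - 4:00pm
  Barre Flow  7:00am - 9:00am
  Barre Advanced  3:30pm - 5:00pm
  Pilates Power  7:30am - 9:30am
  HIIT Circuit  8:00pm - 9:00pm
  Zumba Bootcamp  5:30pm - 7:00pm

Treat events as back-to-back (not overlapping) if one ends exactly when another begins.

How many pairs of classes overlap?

2

Sorted by start: Barre Flow, Pilates Power, Cardio Circuit, Yoga Fusion, Barre Advanced, Zumba Bootcamp, HIIT Circuit.
Pilates Power starts before Barre Flow ends → Barre Flow and Pilates Power overlap.
Cardio Circuit starts after Barre Flow ends; Barre Flow is clear from here.
Cardio Circuit starts exactly when Pilates Power ends (back-to-back, no overlap); Pilates Power is clear from here.
Yoga Fusion starts after Cardio Circuit ends; Cardio Circuit is clear from here.
Barre Advanced starts before Yoga Fusion ends → Yoga Fusion and Barre Advanced overlap.
Zumba Bootcamp starts after Yoga Fusion ends; Yoga Fusion is clear from here.
Zumba Bootcamp starts after Barre Advanced ends; Barre Advanced is clear from here.
HIIT Circuit starts after Zumba Bootcamp ends.
Overlapping pairs: Barre Advanced & Yoga Fusion, Barre Flow & Pilates Power — 2 in total.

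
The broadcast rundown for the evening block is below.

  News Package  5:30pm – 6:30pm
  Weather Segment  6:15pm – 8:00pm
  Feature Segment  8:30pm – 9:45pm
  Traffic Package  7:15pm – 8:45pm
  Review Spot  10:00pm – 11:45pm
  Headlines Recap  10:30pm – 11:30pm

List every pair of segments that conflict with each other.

Sorted by start: News Package, Weather Segment, Traffic Package, Feature Segment, Review Spot, Headlines Recap.
Weather Segment starts before News Package ends → News Package and Weather Segment overlap.
Traffic Package starts after News Package ends — done with News Package.
Traffic Package starts before Weather Segment ends → Weather Segment and Traffic Package overlap.
Feature Segment starts after Weather Segment ends — done with Weather Segment.
Feature Segment starts before Traffic Package ends → Traffic Package and Feature Segment overlap.
Review Spot starts after Traffic Package ends — done with Traffic Package.
Review Spot starts after Feature Segment ends — done with Feature Segment.
Headlines Recap starts before Review Spot ends → Review Spot and Headlines Recap overlap.

Feature Segment & Traffic Package, Headlines Recap & Review Spot, News Package & Weather Segment, Traffic Package & Weather Segment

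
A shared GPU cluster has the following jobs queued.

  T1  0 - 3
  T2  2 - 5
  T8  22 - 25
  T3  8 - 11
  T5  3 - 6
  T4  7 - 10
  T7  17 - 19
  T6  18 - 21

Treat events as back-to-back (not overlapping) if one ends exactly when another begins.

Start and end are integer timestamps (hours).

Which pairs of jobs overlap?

T1 & T2, T2 & T5, T3 & T4, T6 & T7

Two intervals overlap when each starts before the other ends.
Sorted by start: T1, T2, T5, T4, T3, T7, T6, T8.
T2 starts before T1 ends → T1 and T2 overlap.
T5 starts exactly when T1 ends (back-to-back, no overlap) — done with T1.
T5 starts before T2 ends → T2 and T5 overlap.
T4 starts after T2 ends — done with T2.
T4 starts after T5 ends — done with T5.
T3 starts before T4 ends → T4 and T3 overlap.
T7 starts after T4 ends — done with T4.
T7 starts after T3 ends — done with T3.
T6 starts before T7 ends → T7 and T6 overlap.
T8 starts after T7 ends.
T8 starts after T6 ends.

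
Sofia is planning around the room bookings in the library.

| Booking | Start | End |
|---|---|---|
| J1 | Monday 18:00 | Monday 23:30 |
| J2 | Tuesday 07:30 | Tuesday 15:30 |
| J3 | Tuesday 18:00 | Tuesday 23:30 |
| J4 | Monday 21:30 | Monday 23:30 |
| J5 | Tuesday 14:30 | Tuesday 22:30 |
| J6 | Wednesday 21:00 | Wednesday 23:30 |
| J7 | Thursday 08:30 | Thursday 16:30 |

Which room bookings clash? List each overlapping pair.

J1 & J4, J2 & J5, J3 & J5

Two intervals overlap when each starts before the other ends.
Sorted by start: J1, J4, J2, J5, J3, J6, J7.
J4 starts before J1 ends → J1 and J4 overlap.
J2 starts after J1 ends — done with J1.
J2 starts after J4 ends — done with J4.
J5 starts before J2 ends → J2 and J5 overlap.
J3 starts after J2 ends — done with J2.
J3 starts before J5 ends → J5 and J3 overlap.
J6 starts after J5 ends — done with J5.
J6 starts after J3 ends — done with J3.
J7 starts after J6 ends.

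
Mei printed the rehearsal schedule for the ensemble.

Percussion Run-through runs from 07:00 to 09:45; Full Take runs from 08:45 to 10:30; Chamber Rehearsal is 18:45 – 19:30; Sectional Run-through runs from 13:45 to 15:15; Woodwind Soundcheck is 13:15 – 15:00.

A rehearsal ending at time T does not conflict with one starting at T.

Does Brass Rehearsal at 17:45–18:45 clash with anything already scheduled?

Percussion Run-through: ends 09:45 at or before Brass Rehearsal starts 17:45 → clear.
Full Take: ends 10:30 at or before Brass Rehearsal starts 17:45 → clear.
Woodwind Soundcheck: ends 15:00 at or before Brass Rehearsal starts 17:45 → clear.
Sectional Run-through: ends 15:15 at or before Brass Rehearsal starts 17:45 → clear.
Chamber Rehearsal: starts 18:45 at or after Brass Rehearsal ends 18:45 → clear.

No — it doesn't clash with anything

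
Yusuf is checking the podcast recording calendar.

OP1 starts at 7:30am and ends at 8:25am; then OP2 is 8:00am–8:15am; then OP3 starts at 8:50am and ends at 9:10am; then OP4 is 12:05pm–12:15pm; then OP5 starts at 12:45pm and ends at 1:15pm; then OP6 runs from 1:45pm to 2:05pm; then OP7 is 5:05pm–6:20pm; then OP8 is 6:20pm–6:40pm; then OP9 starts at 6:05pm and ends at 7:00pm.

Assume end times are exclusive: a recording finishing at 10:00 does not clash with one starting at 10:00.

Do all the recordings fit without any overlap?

No

Two intervals overlap when each starts before the other ends.
Sorted by start: OP1, OP2, OP3, OP4, OP5, OP6, OP7, OP9, OP8.
OP2 starts before OP1 ends → OP1 and OP2 overlap.
That's a conflict, so the schedule is not conflict-free.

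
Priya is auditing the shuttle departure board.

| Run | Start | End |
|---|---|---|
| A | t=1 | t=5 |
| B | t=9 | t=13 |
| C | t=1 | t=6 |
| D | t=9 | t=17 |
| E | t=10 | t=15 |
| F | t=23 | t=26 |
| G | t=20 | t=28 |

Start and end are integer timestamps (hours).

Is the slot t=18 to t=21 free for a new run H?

A: ends t=5 at or before H starts t=18 → clear.
C: ends t=6 at or before H starts t=18 → clear.
B: ends t=13 at or before H starts t=18 → clear.
D: ends t=17 at or before H starts t=18 → clear.
E: ends t=15 at or before H starts t=18 → clear.
G: starts t=20 before H ends t=21, and ends t=28 after H starts t=18 → overlap.
F: starts t=23 at or after H ends t=21 → clear.
H overlaps G.

No — it overlaps G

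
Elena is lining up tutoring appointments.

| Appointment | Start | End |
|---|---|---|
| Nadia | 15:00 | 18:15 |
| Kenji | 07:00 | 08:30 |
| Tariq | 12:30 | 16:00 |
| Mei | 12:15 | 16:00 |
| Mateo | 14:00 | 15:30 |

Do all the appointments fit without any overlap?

No

Sorted by start: Kenji, Mei, Tariq, Mateo, Nadia.
Mei starts after Kenji ends; Kenji is clear from here.
Tariq starts before Mei ends → Mei and Tariq overlap.
That's a conflict, so the schedule is not conflict-free.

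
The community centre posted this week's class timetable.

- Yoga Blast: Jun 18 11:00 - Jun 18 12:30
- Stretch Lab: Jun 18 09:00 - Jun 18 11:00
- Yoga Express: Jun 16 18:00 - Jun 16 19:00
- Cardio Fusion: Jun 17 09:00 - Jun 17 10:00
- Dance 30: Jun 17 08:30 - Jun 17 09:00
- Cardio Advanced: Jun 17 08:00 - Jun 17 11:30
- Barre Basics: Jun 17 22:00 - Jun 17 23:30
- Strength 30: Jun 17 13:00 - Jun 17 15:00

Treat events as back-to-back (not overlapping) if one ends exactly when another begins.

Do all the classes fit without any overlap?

No

Sorted by start: Yoga Express, Cardio Advanced, Dance 30, Cardio Fusion, Strength 30, Barre Basics, Stretch Lab, Yoga Blast.
Cardio Advanced starts after Yoga Express ends — done with Yoga Express.
Dance 30 starts before Cardio Advanced ends → Cardio Advanced and Dance 30 overlap.
That's a conflict, so the schedule is not conflict-free.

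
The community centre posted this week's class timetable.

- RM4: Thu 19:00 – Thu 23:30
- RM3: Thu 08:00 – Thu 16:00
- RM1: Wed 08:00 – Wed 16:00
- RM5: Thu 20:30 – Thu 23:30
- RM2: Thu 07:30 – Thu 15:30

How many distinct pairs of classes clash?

Sorted by start: RM1, RM2, RM3, RM4, RM5.
RM2 starts after RM1 ends; RM1 is clear from here.
RM3 starts before RM2 ends → RM2 and RM3 overlap.
RM4 starts after RM2 ends; RM2 is clear from here.
RM4 starts after RM3 ends; RM3 is clear from here.
RM5 starts before RM4 ends → RM4 and RM5 overlap.
Overlapping pairs: RM2 & RM3, RM4 & RM5 — 2 in total.

2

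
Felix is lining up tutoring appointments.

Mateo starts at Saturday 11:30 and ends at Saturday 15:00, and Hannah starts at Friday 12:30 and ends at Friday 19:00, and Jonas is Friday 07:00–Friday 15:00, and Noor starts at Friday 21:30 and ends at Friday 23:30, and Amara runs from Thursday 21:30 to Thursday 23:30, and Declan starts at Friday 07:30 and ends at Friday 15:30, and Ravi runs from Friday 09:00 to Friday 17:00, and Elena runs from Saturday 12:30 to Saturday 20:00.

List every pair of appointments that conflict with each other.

Declan & Hannah, Declan & Jonas, Declan & Ravi, Elena & Mateo, Hannah & Jonas, Hannah & Ravi, Jonas & Ravi

Sorted by start: Amara, Jonas, Declan, Ravi, Hannah, Noor, Mateo, Elena.
Jonas starts after Amara ends, so Amara has no further overlaps.
Declan starts before Jonas ends → Jonas and Declan overlap.
Ravi starts before Jonas ends → Jonas and Ravi overlap.
Hannah starts before Jonas ends → Jonas and Hannah overlap.
Noor starts after Jonas ends, so Jonas has no further overlaps.
Ravi starts before Declan ends → Declan and Ravi overlap.
Hannah starts before Declan ends → Declan and Hannah overlap.
Noor starts after Declan ends, so Declan has no further overlaps.
Hannah starts before Ravi ends → Ravi and Hannah overlap.
Noor starts after Ravi ends, so Ravi has no further overlaps.
Noor starts after Hannah ends, so Hannah has no further overlaps.
Mateo starts after Noor ends, so Noor has no further overlaps.
Elena starts before Mateo ends → Mateo and Elena overlap.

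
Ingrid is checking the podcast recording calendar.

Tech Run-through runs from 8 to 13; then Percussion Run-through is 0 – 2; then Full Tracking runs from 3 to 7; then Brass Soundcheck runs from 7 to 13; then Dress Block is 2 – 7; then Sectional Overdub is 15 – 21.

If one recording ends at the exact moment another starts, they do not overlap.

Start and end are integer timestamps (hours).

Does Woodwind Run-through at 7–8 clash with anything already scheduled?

Percussion Run-through: ends 2 at or before Woodwind Run-through starts 7 → clear.
Dress Block: ends 7 at or before Woodwind Run-through starts 7 → clear.
Full Tracking: ends 7 at or before Woodwind Run-through starts 7 → clear.
Brass Soundcheck: starts 7 before Woodwind Run-through ends 8, and ends 13 after Woodwind Run-through starts 7 → overlap.
Tech Run-through: starts 8 at or after Woodwind Run-through ends 8 → clear.
Sectional Overdub: starts 15 at or after Woodwind Run-through ends 8 → clear.
Woodwind Run-through overlaps Brass Soundcheck.

Yes — it overlaps Brass Soundcheck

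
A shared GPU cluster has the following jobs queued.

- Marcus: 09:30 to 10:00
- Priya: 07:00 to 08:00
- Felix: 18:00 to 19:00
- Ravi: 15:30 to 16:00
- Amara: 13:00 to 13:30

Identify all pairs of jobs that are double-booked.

no overlapping pairs

Sorted by start: Priya, Marcus, Amara, Ravi, Felix.
Marcus starts after Priya ends; Priya is clear from here.
Amara starts after Marcus ends; Marcus is clear from here.
Ravi starts after Amara ends; Amara is clear from here.
Felix starts after Ravi ends.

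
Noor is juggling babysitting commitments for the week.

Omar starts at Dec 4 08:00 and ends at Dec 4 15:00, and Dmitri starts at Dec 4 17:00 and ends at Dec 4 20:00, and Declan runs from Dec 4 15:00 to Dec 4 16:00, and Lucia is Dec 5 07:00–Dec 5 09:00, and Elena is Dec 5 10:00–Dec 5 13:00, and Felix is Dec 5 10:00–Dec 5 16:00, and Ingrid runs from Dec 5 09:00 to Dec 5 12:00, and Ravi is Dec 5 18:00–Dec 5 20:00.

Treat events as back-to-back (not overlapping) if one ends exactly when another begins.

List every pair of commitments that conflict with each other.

Elena & Felix, Elena & Ingrid, Felix & Ingrid

Sorted by start: Omar, Declan, Dmitri, Lucia, Ingrid, Elena, Felix, Ravi.
Declan starts exactly when Omar ends (back-to-back, no overlap); Omar is clear from here.
Dmitri starts after Declan ends; Declan is clear from here.
Lucia starts after Dmitri ends; Dmitri is clear from here.
Ingrid starts exactly when Lucia ends (back-to-back, no overlap); Lucia is clear from here.
Elena starts before Ingrid ends → Ingrid and Elena overlap.
Felix starts before Ingrid ends → Ingrid and Felix overlap.
Ravi starts after Ingrid ends.
Felix starts before Elena ends → Elena and Felix overlap.
Ravi starts after Elena ends.
Ravi starts after Felix ends.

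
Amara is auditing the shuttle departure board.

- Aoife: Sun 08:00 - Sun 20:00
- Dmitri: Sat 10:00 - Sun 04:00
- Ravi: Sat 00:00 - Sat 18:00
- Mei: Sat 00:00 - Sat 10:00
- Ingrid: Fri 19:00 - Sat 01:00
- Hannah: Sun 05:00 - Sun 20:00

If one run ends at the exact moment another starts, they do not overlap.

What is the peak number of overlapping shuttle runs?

3

Walk through starts and ends in time order (an end at T is processed before a start at T):
Fri 19:00 start Ingrid → 1
Sat 00:00 start Mei → 2
Sat 00:00 start Ravi → 3
Sat 01:00 end Ingrid → 2
Sat 10:00 end Mei → 1
Sat 10:00 start Dmitri → 2
Sat 18:00 end Ravi → 1
Sun 04:00 end Dmitri → 0
Sun 05:00 start Hannah → 1
Sun 08:00 start Aoife → 2
Sun 20:00 end Aoife → 1
Sun 20:00 end Hannah → 0
Peak is 3, at Sat 00:00 (Ingrid, Mei, Ravi).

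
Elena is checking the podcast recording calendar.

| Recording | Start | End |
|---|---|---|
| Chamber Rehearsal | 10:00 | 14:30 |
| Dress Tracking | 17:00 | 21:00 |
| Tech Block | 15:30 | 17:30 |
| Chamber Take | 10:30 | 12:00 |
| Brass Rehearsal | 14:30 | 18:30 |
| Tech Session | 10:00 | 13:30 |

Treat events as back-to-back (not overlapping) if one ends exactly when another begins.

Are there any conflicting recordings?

Yes

Two intervals overlap when each starts before the other ends.
Sorted by start: Chamber Rehearsal, Tech Session, Chamber Take, Brass Rehearsal, Tech Block, Dress Tracking.
Tech Session starts before Chamber Rehearsal ends → Chamber Rehearsal and Tech Session overlap.
That's a conflict, so the schedule is not conflict-free.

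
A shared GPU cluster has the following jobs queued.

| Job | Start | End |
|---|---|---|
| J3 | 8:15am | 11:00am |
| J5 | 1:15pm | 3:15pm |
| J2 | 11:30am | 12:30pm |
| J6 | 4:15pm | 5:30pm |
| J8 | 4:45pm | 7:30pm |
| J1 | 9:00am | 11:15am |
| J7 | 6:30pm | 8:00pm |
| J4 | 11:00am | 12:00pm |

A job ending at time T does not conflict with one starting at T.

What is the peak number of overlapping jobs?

Sort all start/end points and keep a running count:
8:15am start J3 → 1
9:00am start J1 → 2
11:00am end J3 → 1
11:00am start J4 → 2
11:15am end J1 → 1
11:30am start J2 → 2
12:00pm end J4 → 1
12:30pm end J2 → 0
1:15pm start J5 → 1
3:15pm end J5 → 0
4:15pm start J6 → 1
4:45pm start J8 → 2
5:30pm end J6 → 1
6:30pm start J7 → 2
7:30pm end J8 → 1
8:00pm end J7 → 0
Peak is 2, at 9:00am (J1, J3).

2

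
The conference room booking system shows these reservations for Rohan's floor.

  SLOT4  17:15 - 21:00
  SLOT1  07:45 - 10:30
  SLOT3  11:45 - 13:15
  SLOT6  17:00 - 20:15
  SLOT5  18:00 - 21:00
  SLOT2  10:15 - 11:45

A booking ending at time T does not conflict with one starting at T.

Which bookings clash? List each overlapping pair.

Check each pair: they overlap iff neither finishes before the other starts.
Sorted by start: SLOT1, SLOT2, SLOT3, SLOT6, SLOT4, SLOT5.
SLOT2 starts before SLOT1 ends → SLOT1 and SLOT2 overlap.
SLOT3 starts after SLOT1 ends, so SLOT1 has no further overlaps.
SLOT3 starts exactly when SLOT2 ends (back-to-back, no overlap), so SLOT2 has no further overlaps.
SLOT6 starts after SLOT3 ends, so SLOT3 has no further overlaps.
SLOT4 starts before SLOT6 ends → SLOT6 and SLOT4 overlap.
SLOT5 starts before SLOT6 ends → SLOT6 and SLOT5 overlap.
SLOT5 starts before SLOT4 ends → SLOT4 and SLOT5 overlap.

SLOT1 & SLOT2, SLOT4 & SLOT5, SLOT4 & SLOT6, SLOT5 & SLOT6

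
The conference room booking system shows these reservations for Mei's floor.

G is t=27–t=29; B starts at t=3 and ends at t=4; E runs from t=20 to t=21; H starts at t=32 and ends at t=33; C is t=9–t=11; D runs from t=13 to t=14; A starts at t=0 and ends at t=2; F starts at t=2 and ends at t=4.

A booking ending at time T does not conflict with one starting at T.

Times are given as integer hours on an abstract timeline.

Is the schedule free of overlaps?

No

Sorted by start: A, F, B, C, D, E, G, H.
F starts exactly when A ends (back-to-back, no overlap), so nothing later overlaps A either.
B starts before F ends → F and B overlap.
That's a conflict, so the schedule is not conflict-free.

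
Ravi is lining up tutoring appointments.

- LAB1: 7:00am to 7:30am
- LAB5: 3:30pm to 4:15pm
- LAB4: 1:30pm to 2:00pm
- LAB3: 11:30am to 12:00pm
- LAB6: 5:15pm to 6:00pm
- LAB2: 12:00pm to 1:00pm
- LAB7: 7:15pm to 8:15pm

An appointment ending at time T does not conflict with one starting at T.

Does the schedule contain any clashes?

No

Sorted by start: LAB1, LAB3, LAB2, LAB4, LAB5, LAB6, LAB7.
LAB3 starts after LAB1 ends; LAB1 is clear from here.
LAB2 starts exactly when LAB3 ends (back-to-back, no overlap); LAB3 is clear from here.
LAB4 starts after LAB2 ends; LAB2 is clear from here.
LAB5 starts after LAB4 ends; LAB4 is clear from here.
LAB6 starts after LAB5 ends; LAB5 is clear from here.
LAB7 starts after LAB6 ends.
Every pair is clear; the schedule has no overlaps.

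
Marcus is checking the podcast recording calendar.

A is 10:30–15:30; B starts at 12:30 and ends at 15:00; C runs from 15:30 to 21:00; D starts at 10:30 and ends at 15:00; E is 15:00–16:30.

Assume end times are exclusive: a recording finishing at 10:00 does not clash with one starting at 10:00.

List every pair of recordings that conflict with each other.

A & B, A & D, A & E, B & D, C & E

Sorted by start: A, D, B, E, C.
D starts before A ends → A and D overlap.
B starts before A ends → A and B overlap.
E starts before A ends → A and E overlap.
C starts exactly when A ends (back-to-back, no overlap).
B starts before D ends → D and B overlap.
E starts exactly when D ends (back-to-back, no overlap); D is clear from here.
E starts exactly when B ends (back-to-back, no overlap); B is clear from here.
C starts before E ends → E and C overlap.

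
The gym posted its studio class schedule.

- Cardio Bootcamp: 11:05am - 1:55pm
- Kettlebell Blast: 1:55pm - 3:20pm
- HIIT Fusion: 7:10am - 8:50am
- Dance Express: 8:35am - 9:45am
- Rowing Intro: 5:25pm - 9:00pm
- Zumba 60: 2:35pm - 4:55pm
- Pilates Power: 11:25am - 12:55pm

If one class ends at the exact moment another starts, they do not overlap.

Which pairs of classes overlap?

Sorted by start: HIIT Fusion, Dance Express, Cardio Bootcamp, Pilates Power, Kettlebell Blast, Zumba 60, Rowing Intro.
Dance Express starts before HIIT Fusion ends → HIIT Fusion and Dance Express overlap.
Cardio Bootcamp starts after HIIT Fusion ends — done with HIIT Fusion.
Cardio Bootcamp starts after Dance Express ends — done with Dance Express.
Pilates Power starts before Cardio Bootcamp ends → Cardio Bootcamp and Pilates Power overlap.
Kettlebell Blast starts exactly when Cardio Bootcamp ends (back-to-back, no overlap) — done with Cardio Bootcamp.
Kettlebell Blast starts after Pilates Power ends — done with Pilates Power.
Zumba 60 starts before Kettlebell Blast ends → Kettlebell Blast and Zumba 60 overlap.
Rowing Intro starts after Kettlebell Blast ends.
Rowing Intro starts after Zumba 60 ends.

Cardio Bootcamp & Pilates Power, Dance Express & HIIT Fusion, Kettlebell Blast & Zumba 60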